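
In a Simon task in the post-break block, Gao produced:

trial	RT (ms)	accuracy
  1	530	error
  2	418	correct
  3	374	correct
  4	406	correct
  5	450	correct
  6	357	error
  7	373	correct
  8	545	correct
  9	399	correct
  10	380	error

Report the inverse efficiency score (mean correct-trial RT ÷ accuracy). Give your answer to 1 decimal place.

605.1 ms

Correct trials (n=7): 418, 374, 406, 450, 373, 545, 399
Mean correct RT = 2965/7 = 423.5714 ms
Proportion correct = 7/10
IES = 423.5714 / (7/10) = 605.102 ms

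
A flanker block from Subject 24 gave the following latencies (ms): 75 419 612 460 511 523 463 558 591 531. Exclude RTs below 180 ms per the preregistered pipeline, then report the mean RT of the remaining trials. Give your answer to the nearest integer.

519 ms

Excluded: 75
Retained (n=9): Σ = 4668
Mean = 4668/9 = 518.6667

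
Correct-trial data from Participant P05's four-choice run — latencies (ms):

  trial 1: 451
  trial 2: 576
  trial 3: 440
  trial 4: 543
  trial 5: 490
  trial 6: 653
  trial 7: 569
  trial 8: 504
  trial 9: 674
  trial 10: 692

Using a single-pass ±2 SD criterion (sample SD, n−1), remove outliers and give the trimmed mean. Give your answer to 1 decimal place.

n = 10, ΣRT = 5592, M = 559.200
Σ(x−M)² = 74005.60; s = √(74005.60/9) = 90.680
Cutoffs: 559.200 ± 2·90.680 → [377.8, 740.6]
No RTs fall outside the cutoffs; all 10 retained. Mean = 5592/10 = 559.200

559.2 ms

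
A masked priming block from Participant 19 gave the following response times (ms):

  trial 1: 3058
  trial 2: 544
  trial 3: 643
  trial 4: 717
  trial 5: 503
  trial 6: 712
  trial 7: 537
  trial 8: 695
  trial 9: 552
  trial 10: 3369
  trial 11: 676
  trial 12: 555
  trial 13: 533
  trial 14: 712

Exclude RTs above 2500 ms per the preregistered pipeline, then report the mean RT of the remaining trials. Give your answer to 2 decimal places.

Excluded: 3058, 3369
Retained (n=12): Σ = 7379
Mean = 7379/12 = 614.9167

614.92 ms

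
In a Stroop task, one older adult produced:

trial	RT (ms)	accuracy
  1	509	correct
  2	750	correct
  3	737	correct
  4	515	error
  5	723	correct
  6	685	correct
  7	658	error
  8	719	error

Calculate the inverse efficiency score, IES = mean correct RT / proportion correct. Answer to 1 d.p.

Correct trials (n=5): 509, 750, 737, 723, 685
Mean correct RT = 3404/5 = 680.8000 ms
Proportion correct = 5/8
IES = 680.8000 / (5/8) = 1089.280 ms

1089.3 ms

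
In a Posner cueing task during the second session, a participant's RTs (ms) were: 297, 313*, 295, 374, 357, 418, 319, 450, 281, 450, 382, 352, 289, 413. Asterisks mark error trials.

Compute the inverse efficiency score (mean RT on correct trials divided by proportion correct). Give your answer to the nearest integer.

387 ms

Correct trials (n=13): 297, 295, 374, 357, 418, 319, 450, 281, 450, 382, 352, 289, 413
Mean correct RT = 4677/13 = 359.7692 ms
Proportion correct = 13/14
IES = 359.7692 / (13/14) = 387.444 ms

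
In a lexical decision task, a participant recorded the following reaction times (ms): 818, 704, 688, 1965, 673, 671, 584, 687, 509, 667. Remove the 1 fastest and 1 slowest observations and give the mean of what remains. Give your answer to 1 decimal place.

686.5 ms

Sorted: 509, 584, 667, 671, 673, 687, 688, 704, 818, 1965
Drop lowest 1 (509) and highest 1 (1965)
Remaining (n=8): Σ = 5492, mean = 5492/8 = 686.500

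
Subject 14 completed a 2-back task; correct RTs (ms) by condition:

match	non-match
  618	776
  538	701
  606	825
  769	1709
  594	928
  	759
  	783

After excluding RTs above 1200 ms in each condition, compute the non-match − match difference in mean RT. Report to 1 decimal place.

non-match: exclude 1709
M(match) = 3125/5 = 625.000
M(non-match) = 4772/6 = 795.333
Difference = 795.333 − 625.000 = 170.333 ms

170.3 ms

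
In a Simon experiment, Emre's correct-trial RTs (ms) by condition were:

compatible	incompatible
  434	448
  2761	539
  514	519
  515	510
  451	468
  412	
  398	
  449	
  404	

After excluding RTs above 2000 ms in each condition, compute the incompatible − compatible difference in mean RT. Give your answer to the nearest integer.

compatible: exclude 2761
M(compatible) = 3577/8 = 447.125
M(incompatible) = 2484/5 = 496.800
Difference = 496.800 − 447.125 = 49.675 ms

50 ms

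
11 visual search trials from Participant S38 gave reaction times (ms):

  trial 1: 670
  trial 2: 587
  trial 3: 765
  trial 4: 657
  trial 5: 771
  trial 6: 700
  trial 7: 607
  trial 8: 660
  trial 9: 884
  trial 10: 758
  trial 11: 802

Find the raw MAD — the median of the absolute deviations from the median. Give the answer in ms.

65 ms

Sorted: 587, 607, 657, 660, 670, 700, 758, 765, 771, 802, 884 → median = 700
|x − 700|: 30, 113, 65, 43, 71, 0, 93, 40, 184, 58, 102
Sorted deviations: 0, 30, 40, 43, 58, 65, 71, 93, 102, 113, 184 → MAD = 65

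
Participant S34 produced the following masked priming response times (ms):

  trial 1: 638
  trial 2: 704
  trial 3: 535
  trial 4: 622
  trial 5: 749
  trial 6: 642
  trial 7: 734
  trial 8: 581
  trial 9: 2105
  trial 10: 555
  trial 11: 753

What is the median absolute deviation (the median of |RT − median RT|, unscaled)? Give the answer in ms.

87 ms

Sorted: 535, 555, 581, 622, 638, 642, 704, 734, 749, 753, 2105 → median = 642
|x − 642|: 4, 62, 107, 20, 107, 0, 92, 61, 1463, 87, 111
Sorted deviations: 0, 4, 20, 61, 62, 87, 92, 107, 107, 111, 1463 → MAD = 87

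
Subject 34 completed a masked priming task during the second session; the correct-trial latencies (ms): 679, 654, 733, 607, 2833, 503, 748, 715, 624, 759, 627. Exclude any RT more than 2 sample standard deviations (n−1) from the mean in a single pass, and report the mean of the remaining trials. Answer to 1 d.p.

n = 11, ΣRT = 9482, M = 862.000
Σ(x−M)² = 4329224.00; s = √(4329224.00/10) = 657.968
Cutoffs: 862.000 ± 2·657.968 → [-453.9, 2177.9]
Outside: 2833 → excluded.
Retained (n=10): Σ = 6649, mean = 6649/10 = 664.900

664.9 ms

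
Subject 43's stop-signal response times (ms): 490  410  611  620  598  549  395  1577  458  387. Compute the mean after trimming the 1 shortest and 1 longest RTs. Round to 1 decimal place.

Sorted: 387, 395, 410, 458, 490, 549, 598, 611, 620, 1577
Drop lowest 1 (387) and highest 1 (1577)
Remaining (n=8): Σ = 4131, mean = 4131/8 = 516.375

516.4 ms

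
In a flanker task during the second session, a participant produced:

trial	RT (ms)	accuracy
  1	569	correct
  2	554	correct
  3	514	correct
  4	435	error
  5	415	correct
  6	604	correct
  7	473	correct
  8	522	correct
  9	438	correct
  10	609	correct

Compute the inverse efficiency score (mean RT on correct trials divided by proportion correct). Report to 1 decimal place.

Correct trials (n=9): 569, 554, 514, 415, 604, 473, 522, 438, 609
Mean correct RT = 4698/9 = 522.0000 ms
Proportion correct = 9/10
IES = 522.0000 / (9/10) = 580.000 ms

580.0 ms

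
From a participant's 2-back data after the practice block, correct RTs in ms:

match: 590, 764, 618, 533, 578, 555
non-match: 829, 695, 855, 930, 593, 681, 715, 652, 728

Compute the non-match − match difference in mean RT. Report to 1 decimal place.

M(match) = 3638/6 = 606.333
M(non-match) = 6678/9 = 742.000
Difference = 742.000 − 606.333 = 135.667 ms

135.7 ms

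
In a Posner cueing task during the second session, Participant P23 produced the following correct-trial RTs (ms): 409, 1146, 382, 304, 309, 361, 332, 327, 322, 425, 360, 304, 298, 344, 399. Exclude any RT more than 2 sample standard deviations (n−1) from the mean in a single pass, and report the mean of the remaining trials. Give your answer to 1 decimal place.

n = 15, ΣRT = 6022, M = 401.467
Σ(x−M)² = 616925.73; s = √(616925.73/14) = 209.919
Cutoffs: 401.467 ± 2·209.919 → [-18.4, 821.3]
Outside: 1146 → excluded.
Retained (n=14): Σ = 4876, mean = 4876/14 = 348.286

348.3 ms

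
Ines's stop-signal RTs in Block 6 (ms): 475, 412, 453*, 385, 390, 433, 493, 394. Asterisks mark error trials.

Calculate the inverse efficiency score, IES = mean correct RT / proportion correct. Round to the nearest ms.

Correct trials (n=7): 475, 412, 385, 390, 433, 493, 394
Mean correct RT = 2982/7 = 426.0000 ms
Proportion correct = 7/8
IES = 426.0000 / (7/8) = 486.857 ms

487 ms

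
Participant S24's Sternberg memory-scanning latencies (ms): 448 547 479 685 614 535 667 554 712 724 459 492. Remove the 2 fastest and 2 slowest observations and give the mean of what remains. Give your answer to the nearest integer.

Sorted: 448, 459, 479, 492, 535, 547, 554, 614, 667, 685, 712, 724
Drop lowest 2 (448, 459) and highest 2 (712, 724)
Remaining (n=8): Σ = 4573, mean = 4573/8 = 571.625

572 ms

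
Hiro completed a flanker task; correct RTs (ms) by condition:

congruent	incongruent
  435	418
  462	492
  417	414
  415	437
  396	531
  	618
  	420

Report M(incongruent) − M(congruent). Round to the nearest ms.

M(congruent) = 2125/5 = 425.000
M(incongruent) = 3330/7 = 475.714
Difference = 475.714 − 425.000 = 50.714 ms

51 ms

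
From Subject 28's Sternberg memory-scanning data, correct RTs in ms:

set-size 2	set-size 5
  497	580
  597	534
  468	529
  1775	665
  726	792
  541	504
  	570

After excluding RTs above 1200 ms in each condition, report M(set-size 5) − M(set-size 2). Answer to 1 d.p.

set-size 2: exclude 1775
M(set-size 2) = 2829/5 = 565.800
M(set-size 5) = 4174/7 = 596.286
Difference = 596.286 − 565.800 = 30.486 ms

30.5 ms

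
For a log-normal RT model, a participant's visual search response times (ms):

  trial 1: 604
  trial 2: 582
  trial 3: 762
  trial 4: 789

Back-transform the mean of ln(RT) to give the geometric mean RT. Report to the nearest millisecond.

678 ms

ln(RT): 6.4036, 6.3665, 6.6359, 6.6708
Mean ln(RT) = 26.0768/4 = 6.51919
Geometric mean = exp(6.51919) = 678.03 ms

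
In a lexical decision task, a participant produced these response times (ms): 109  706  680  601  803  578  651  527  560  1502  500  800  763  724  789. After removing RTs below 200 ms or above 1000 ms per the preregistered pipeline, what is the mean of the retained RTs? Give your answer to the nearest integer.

Excluded: 109, 1502
Retained (n=13): Σ = 8682
Mean = 8682/13 = 667.8462

668 ms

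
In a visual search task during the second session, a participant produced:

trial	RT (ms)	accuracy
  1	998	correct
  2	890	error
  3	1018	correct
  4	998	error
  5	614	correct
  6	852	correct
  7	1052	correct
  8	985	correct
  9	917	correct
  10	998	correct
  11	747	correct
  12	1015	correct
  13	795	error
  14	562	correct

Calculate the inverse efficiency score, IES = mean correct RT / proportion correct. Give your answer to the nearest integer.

1129 ms

Correct trials (n=11): 998, 1018, 614, 852, 1052, 985, 917, 998, 747, 1015, 562
Mean correct RT = 9758/11 = 887.0909 ms
Proportion correct = 11/14
IES = 887.0909 / (11/14) = 1129.025 ms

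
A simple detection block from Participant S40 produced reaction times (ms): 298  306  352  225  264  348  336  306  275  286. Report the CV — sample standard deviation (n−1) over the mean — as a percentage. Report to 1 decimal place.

n = 10, Σ = 2996, M = 299.6000
Σ(x−M)² = 14120.400; s = √(14120.400/9) = 39.6098
CV = 39.6098 / 299.6000 = 0.13221 = 13.221%

13.2%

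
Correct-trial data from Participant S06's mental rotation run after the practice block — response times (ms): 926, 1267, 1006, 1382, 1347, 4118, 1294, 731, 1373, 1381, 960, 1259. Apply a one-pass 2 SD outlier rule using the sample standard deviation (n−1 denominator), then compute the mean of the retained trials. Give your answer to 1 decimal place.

1175.1 ms

n = 12, ΣRT = 17044, M = 1420.333
Σ(x−M)² = 8456664.67; s = √(8456664.67/11) = 876.805
Cutoffs: 1420.333 ± 2·876.805 → [-333.3, 3173.9]
Outside: 4118 → excluded.
Retained (n=11): Σ = 12926, mean = 12926/11 = 1175.091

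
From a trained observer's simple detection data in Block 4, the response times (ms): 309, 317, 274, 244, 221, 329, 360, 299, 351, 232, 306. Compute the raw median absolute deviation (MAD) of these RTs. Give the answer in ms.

32 ms

Sorted: 221, 232, 244, 274, 299, 306, 309, 317, 329, 351, 360 → median = 306
|x − 306|: 3, 11, 32, 62, 85, 23, 54, 7, 45, 74, 0
Sorted deviations: 0, 3, 7, 11, 23, 32, 45, 54, 62, 74, 85 → MAD = 32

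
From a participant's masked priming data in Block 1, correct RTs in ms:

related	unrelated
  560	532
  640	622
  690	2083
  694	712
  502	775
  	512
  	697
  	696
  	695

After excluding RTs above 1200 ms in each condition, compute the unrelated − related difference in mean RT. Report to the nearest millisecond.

unrelated: exclude 2083
M(related) = 3086/5 = 617.200
M(unrelated) = 5241/8 = 655.125
Difference = 655.125 − 617.200 = 37.925 ms

38 ms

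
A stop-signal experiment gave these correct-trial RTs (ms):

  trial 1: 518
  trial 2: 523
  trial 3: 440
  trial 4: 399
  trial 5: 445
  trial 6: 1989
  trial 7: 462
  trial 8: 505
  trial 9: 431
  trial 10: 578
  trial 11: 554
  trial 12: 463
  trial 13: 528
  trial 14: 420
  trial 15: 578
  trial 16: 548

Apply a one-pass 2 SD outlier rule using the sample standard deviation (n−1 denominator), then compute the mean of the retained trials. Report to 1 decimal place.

492.8 ms

n = 16, ΣRT = 9381, M = 586.312
Σ(x−M)² = 2147773.44; s = √(2147773.44/15) = 378.398
Cutoffs: 586.312 ± 2·378.398 → [-170.5, 1343.1]
Outside: 1989 → excluded.
Retained (n=15): Σ = 7392, mean = 7392/15 = 492.800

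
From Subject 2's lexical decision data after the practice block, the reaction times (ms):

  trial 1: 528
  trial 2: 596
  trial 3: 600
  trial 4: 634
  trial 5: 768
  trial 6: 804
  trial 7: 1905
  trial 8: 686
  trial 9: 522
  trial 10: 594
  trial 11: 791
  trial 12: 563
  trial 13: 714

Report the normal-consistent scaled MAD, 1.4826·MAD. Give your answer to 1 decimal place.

118.6 ms

Sorted: 522, 528, 563, 594, 596, 600, 634, 686, 714, 768, 791, 804, 1905 → median = 634
|x − 634| sorted: 0, 34, 38, 40, 52, 71, 80, 106, 112, 134, 157, 170, 1271 → MAD = 80
Robust SD ≈ 1.4826 × 80 = 118.608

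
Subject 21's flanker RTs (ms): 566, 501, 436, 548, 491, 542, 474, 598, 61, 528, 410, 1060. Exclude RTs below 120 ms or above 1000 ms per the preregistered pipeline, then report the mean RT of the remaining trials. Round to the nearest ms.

Excluded: 61, 1060
Retained (n=10): Σ = 5094
Mean = 5094/10 = 509.4000

509 ms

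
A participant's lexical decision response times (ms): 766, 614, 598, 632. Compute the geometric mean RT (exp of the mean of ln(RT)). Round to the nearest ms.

649 ms

ln(RT): 6.6412, 6.4200, 6.3936, 6.4489
Mean ln(RT) = 25.9037/4 = 6.47591
Geometric mean = exp(6.47591) = 649.31 ms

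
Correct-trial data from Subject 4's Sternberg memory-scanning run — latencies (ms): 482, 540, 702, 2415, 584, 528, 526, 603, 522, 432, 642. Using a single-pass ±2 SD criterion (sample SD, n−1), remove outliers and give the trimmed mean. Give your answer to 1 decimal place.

556.1 ms

n = 11, ΣRT = 7976, M = 725.091
Σ(x−M)² = 3197024.91; s = √(3197024.91/10) = 565.422
Cutoffs: 725.091 ± 2·565.422 → [-405.8, 1855.9]
Outside: 2415 → excluded.
Retained (n=10): Σ = 5561, mean = 5561/10 = 556.100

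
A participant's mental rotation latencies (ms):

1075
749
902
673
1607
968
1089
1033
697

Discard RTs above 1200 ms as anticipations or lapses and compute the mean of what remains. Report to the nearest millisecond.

Excluded: 1607
Retained (n=8): Σ = 7186
Mean = 7186/8 = 898.2500

898 ms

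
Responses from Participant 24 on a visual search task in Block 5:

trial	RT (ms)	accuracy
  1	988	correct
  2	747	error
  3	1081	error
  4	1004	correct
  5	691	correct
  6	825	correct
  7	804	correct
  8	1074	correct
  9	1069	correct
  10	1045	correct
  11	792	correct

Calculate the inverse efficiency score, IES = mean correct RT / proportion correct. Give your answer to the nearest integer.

Correct trials (n=9): 988, 1004, 691, 825, 804, 1074, 1069, 1045, 792
Mean correct RT = 8292/9 = 921.3333 ms
Proportion correct = 9/11
IES = 921.3333 / (9/11) = 1126.074 ms

1126 ms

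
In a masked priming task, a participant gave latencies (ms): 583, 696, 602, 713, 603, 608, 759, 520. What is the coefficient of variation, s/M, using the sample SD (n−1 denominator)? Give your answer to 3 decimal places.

0.125

n = 8, Σ = 5084, M = 635.5000
Σ(x−M)² = 43950.000; s = √(43950.000/7) = 79.2374
CV = 79.2374 / 635.5000 = 0.12469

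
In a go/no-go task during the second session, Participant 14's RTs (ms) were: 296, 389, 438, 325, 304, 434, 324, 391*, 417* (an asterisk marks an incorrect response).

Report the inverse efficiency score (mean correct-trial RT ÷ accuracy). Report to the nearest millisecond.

461 ms

Correct trials (n=7): 296, 389, 438, 325, 304, 434, 324
Mean correct RT = 2510/7 = 358.5714 ms
Proportion correct = 7/9
IES = 358.5714 / (7/9) = 461.020 ms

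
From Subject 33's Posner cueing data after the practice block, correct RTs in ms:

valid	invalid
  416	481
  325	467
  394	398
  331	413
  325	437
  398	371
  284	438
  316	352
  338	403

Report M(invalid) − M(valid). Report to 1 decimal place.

70.3 ms

M(valid) = 3127/9 = 347.444
M(invalid) = 3760/9 = 417.778
Difference = 417.778 − 347.444 = 70.333 ms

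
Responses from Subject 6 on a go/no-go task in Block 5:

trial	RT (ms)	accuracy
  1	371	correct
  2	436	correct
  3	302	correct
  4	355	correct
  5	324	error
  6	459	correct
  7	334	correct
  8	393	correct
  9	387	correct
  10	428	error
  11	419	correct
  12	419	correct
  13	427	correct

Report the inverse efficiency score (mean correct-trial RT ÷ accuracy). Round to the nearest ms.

462 ms

Correct trials (n=11): 371, 436, 302, 355, 459, 334, 393, 387, 419, 419, 427
Mean correct RT = 4302/11 = 391.0909 ms
Proportion correct = 11/13
IES = 391.0909 / (11/13) = 462.198 ms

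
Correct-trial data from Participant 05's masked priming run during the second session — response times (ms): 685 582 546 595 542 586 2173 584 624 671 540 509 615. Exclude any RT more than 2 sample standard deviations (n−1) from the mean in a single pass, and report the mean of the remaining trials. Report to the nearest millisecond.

n = 13, ΣRT = 9252, M = 711.692
Σ(x−M)² = 2344180.77; s = √(2344180.77/12) = 441.982
Cutoffs: 711.692 ± 2·441.982 → [-172.3, 1595.7]
Outside: 2173 → excluded.
Retained (n=12): Σ = 7079, mean = 7079/12 = 589.917

590 ms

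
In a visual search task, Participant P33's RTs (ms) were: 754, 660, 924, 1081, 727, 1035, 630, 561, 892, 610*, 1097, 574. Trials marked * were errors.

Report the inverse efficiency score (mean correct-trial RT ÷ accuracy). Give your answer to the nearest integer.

886 ms

Correct trials (n=11): 754, 660, 924, 1081, 727, 1035, 630, 561, 892, 1097, 574
Mean correct RT = 8935/11 = 812.2727 ms
Proportion correct = 11/12
IES = 812.2727 / (11/12) = 886.116 ms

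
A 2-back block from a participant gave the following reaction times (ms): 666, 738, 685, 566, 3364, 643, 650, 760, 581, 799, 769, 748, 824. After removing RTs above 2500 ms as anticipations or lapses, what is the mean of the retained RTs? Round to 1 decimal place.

702.4 ms

Excluded: 3364
Retained (n=12): Σ = 8429
Mean = 8429/12 = 702.4167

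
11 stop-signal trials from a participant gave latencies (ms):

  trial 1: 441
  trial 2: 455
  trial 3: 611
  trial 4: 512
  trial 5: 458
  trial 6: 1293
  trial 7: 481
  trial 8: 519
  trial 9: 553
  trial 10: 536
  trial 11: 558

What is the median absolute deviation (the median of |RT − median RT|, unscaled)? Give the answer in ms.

Sorted: 441, 455, 458, 481, 512, 519, 536, 553, 558, 611, 1293 → median = 519
|x − 519|: 78, 64, 92, 7, 61, 774, 38, 0, 34, 17, 39
Sorted deviations: 0, 7, 17, 34, 38, 39, 61, 64, 78, 92, 774 → MAD = 39

39 ms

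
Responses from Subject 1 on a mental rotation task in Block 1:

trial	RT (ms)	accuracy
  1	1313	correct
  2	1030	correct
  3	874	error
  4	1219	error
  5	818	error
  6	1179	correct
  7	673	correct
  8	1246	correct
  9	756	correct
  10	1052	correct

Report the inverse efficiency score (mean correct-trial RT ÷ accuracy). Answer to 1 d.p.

1479.4 ms

Correct trials (n=7): 1313, 1030, 1179, 673, 1246, 756, 1052
Mean correct RT = 7249/7 = 1035.5714 ms
Proportion correct = 7/10
IES = 1035.5714 / (7/10) = 1479.388 ms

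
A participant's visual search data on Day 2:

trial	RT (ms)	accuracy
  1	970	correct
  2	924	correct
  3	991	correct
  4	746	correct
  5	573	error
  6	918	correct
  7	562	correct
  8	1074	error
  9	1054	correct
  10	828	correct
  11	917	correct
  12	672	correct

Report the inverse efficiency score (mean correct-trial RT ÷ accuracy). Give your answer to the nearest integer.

1030 ms

Correct trials (n=10): 970, 924, 991, 746, 918, 562, 1054, 828, 917, 672
Mean correct RT = 8582/10 = 858.2000 ms
Proportion correct = 10/12
IES = 858.2000 / (10/12) = 1029.840 ms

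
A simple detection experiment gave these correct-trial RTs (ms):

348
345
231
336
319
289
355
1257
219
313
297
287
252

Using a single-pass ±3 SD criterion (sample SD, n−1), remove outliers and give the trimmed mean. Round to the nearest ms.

299 ms

n = 13, ΣRT = 4848, M = 372.923
Σ(x−M)² = 869822.92; s = √(869822.92/12) = 269.231
Cutoffs: 372.923 ± 3·269.231 → [-434.8, 1180.6]
Outside: 1257 → excluded.
Retained (n=12): Σ = 3591, mean = 3591/12 = 299.250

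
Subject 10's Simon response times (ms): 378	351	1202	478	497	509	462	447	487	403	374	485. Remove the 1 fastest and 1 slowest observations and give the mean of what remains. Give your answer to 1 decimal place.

Sorted: 351, 374, 378, 403, 447, 462, 478, 485, 487, 497, 509, 1202
Drop lowest 1 (351) and highest 1 (1202)
Remaining (n=10): Σ = 4520, mean = 4520/10 = 452.000

452.0 ms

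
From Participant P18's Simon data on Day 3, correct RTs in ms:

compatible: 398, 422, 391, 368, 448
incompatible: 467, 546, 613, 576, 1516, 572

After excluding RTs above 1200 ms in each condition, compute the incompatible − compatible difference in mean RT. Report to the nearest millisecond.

149 ms

incompatible: exclude 1516
M(compatible) = 2027/5 = 405.400
M(incompatible) = 2774/5 = 554.800
Difference = 554.800 − 405.400 = 149.400 ms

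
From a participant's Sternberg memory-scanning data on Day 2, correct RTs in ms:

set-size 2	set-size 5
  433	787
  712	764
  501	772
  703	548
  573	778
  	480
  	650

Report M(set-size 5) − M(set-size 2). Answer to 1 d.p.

98.3 ms

M(set-size 2) = 2922/5 = 584.400
M(set-size 5) = 4779/7 = 682.714
Difference = 682.714 − 584.400 = 98.314 ms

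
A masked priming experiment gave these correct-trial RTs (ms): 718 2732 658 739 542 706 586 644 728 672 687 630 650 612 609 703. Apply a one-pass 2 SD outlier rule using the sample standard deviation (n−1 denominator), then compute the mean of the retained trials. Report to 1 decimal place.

n = 16, ΣRT = 12616, M = 788.500
Σ(x−M)² = 4073620.00; s = √(4073620.00/15) = 521.128
Cutoffs: 788.500 ± 2·521.128 → [-253.8, 1830.8]
Outside: 2732 → excluded.
Retained (n=15): Σ = 9884, mean = 9884/15 = 658.933

658.9 ms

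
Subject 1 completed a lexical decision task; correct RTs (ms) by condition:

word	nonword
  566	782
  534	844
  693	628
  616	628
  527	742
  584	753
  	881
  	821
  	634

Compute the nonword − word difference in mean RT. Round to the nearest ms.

M(word) = 3520/6 = 586.667
M(nonword) = 6713/9 = 745.889
Difference = 745.889 − 586.667 = 159.222 ms

159 ms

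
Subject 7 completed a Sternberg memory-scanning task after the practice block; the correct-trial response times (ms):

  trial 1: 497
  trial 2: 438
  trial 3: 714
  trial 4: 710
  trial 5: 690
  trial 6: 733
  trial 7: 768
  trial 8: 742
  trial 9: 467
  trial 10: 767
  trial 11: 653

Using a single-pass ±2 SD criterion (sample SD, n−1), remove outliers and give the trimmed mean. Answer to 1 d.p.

n = 11, ΣRT = 7179, M = 652.636
Σ(x−M)² = 154036.55; s = √(154036.55/10) = 124.111
Cutoffs: 652.636 ± 2·124.111 → [404.4, 900.9]
No RTs fall outside the cutoffs; all 11 retained. Mean = 7179/11 = 652.636

652.6 ms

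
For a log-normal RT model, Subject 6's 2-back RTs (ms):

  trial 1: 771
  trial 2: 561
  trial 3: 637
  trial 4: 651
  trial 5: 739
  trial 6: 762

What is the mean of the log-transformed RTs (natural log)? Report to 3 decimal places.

ln(RT): 6.6477, 6.3297, 6.4568, 6.4785, 6.6053, 6.6359
Σ ln(RT) = 39.1539
Mean = 39.1539/6 = 6.52566

6.526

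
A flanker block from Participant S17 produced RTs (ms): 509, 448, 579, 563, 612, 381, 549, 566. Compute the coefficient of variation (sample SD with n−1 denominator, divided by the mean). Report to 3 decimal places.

0.146

n = 8, Σ = 4207, M = 525.8750
Σ(x−M)² = 41100.875; s = √(41100.875/7) = 76.6261
CV = 76.6261 / 525.8750 = 0.14571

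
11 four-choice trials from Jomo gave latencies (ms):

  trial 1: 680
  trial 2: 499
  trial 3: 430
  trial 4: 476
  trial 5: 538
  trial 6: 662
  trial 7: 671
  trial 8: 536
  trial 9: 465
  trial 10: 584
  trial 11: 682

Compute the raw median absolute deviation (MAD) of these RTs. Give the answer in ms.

Sorted: 430, 465, 476, 499, 536, 538, 584, 662, 671, 680, 682 → median = 538
|x − 538|: 142, 39, 108, 62, 0, 124, 133, 2, 73, 46, 144
Sorted deviations: 0, 2, 39, 46, 62, 73, 108, 124, 133, 142, 144 → MAD = 73

73 ms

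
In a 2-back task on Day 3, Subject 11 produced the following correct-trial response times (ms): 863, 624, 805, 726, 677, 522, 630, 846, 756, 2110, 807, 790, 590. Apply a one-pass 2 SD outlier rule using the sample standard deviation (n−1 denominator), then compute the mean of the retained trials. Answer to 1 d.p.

719.7 ms

n = 13, ΣRT = 10746, M = 826.615
Σ(x−M)² = 1916951.08; s = √(1916951.08/12) = 399.682
Cutoffs: 826.615 ± 2·399.682 → [27.3, 1626.0]
Outside: 2110 → excluded.
Retained (n=12): Σ = 8636, mean = 8636/12 = 719.667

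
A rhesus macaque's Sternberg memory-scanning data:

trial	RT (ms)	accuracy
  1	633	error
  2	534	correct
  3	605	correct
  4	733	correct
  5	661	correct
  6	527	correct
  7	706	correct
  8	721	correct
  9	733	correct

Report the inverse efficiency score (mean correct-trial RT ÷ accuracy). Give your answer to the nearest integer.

734 ms

Correct trials (n=8): 534, 605, 733, 661, 527, 706, 721, 733
Mean correct RT = 5220/8 = 652.5000 ms
Proportion correct = 8/9
IES = 652.5000 / (8/9) = 734.062 ms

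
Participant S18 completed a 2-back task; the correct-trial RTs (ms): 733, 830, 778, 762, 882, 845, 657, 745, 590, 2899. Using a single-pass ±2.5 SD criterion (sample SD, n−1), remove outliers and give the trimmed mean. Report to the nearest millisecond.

n = 10, ΣRT = 9721, M = 972.100
Σ(x−M)² = 4193256.90; s = √(4193256.90/9) = 682.581
Cutoffs: 972.100 ± 2.5·682.581 → [-734.4, 2678.6]
Outside: 2899 → excluded.
Retained (n=9): Σ = 6822, mean = 6822/9 = 758.000

758 ms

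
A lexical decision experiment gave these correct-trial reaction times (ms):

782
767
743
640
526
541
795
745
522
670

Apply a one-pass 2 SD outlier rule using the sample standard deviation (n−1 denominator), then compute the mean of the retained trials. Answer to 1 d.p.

n = 10, ΣRT = 6731, M = 673.100
Σ(x−M)² = 108616.90; s = √(108616.90/9) = 109.857
Cutoffs: 673.100 ± 2·109.857 → [453.4, 892.8]
No RTs fall outside the cutoffs; all 10 retained. Mean = 6731/10 = 673.100

673.1 ms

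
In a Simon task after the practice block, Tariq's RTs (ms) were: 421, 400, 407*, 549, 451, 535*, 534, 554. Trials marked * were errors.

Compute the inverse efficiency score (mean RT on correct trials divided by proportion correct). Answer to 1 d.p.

Correct trials (n=6): 421, 400, 549, 451, 534, 554
Mean correct RT = 2909/6 = 484.8333 ms
Proportion correct = 6/8
IES = 484.8333 / (6/8) = 646.444 ms

646.4 ms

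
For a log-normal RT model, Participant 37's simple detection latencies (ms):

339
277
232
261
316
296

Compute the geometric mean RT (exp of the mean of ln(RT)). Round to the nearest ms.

ln(RT): 5.8260, 5.6240, 5.4467, 5.5645, 5.7557, 5.6904
Mean ln(RT) = 33.9074/6 = 5.65123
Geometric mean = exp(5.65123) = 284.64 ms

285 ms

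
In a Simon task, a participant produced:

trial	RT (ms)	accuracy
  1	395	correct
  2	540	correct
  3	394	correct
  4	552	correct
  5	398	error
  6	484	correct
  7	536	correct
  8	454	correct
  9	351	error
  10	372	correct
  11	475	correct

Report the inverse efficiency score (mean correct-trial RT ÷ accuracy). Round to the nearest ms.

Correct trials (n=9): 395, 540, 394, 552, 484, 536, 454, 372, 475
Mean correct RT = 4202/9 = 466.8889 ms
Proportion correct = 9/11
IES = 466.8889 / (9/11) = 570.642 ms

571 ms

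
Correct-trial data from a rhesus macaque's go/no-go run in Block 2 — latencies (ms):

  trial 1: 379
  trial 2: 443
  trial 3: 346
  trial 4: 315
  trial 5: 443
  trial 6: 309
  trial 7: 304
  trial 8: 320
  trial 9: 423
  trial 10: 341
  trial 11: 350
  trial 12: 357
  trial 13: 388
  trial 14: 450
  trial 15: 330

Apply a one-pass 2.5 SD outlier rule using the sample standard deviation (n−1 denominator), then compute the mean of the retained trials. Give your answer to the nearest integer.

367 ms

n = 15, ΣRT = 5498, M = 366.533
Σ(x−M)² = 37279.73; s = √(37279.73/14) = 51.603
Cutoffs: 366.533 ± 2.5·51.603 → [237.5, 495.5]
No RTs fall outside the cutoffs; all 15 retained. Mean = 5498/15 = 366.533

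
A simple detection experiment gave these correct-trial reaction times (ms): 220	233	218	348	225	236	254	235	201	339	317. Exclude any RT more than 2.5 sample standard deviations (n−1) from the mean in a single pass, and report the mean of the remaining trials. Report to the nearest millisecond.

257 ms

n = 11, ΣRT = 2826, M = 256.909
Σ(x−M)² = 27164.91; s = √(27164.91/10) = 52.120
Cutoffs: 256.909 ± 2.5·52.120 → [126.6, 387.2]
No RTs fall outside the cutoffs; all 11 retained. Mean = 2826/11 = 256.909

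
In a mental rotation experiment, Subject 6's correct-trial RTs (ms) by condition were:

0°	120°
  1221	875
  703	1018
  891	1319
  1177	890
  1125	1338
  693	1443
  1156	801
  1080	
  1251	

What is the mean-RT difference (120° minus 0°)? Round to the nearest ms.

M(0°) = 9297/9 = 1033.000
M(120°) = 7684/7 = 1097.714
Difference = 1097.714 − 1033.000 = 64.714 ms

65 ms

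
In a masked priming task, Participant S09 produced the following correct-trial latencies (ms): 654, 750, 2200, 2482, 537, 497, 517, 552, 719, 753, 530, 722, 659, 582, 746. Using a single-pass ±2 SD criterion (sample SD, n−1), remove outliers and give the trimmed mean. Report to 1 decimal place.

n = 15, ΣRT = 12900, M = 860.000
Σ(x−M)² = 5219586.00; s = √(5219586.00/14) = 610.596
Cutoffs: 860.000 ± 2·610.596 → [-361.2, 2081.2]
Outside: 2200, 2482 → excluded.
Retained (n=13): Σ = 8218, mean = 8218/13 = 632.154

632.2 ms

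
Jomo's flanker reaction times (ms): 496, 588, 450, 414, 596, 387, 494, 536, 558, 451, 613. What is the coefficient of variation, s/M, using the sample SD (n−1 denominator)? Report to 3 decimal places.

0.151

n = 11, Σ = 5583, M = 507.5455
Σ(x−M)² = 58880.727; s = √(58880.727/10) = 76.7338
CV = 76.7338 / 507.5455 = 0.15119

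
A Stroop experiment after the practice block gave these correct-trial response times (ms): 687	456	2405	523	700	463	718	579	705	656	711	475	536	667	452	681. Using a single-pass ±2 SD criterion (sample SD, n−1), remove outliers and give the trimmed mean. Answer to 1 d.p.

n = 16, ΣRT = 11414, M = 713.375
Σ(x−M)² = 3208887.75; s = √(3208887.75/15) = 462.521
Cutoffs: 713.375 ± 2·462.521 → [-211.7, 1638.4]
Outside: 2405 → excluded.
Retained (n=15): Σ = 9009, mean = 9009/15 = 600.600

600.6 ms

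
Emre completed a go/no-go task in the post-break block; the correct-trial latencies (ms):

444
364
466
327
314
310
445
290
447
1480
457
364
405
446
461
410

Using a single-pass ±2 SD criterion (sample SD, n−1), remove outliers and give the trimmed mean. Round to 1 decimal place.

n = 16, ΣRT = 7430, M = 464.375
Σ(x−M)² = 1155347.75; s = √(1155347.75/15) = 277.531
Cutoffs: 464.375 ± 2·277.531 → [-90.7, 1019.4]
Outside: 1480 → excluded.
Retained (n=15): Σ = 5950, mean = 5950/15 = 396.667

396.7 ms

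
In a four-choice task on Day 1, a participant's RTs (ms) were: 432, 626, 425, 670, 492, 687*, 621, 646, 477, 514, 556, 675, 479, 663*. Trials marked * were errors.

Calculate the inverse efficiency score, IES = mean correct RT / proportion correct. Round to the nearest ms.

Correct trials (n=12): 432, 626, 425, 670, 492, 621, 646, 477, 514, 556, 675, 479
Mean correct RT = 6613/12 = 551.0833 ms
Proportion correct = 12/14
IES = 551.0833 / (12/14) = 642.931 ms

643 ms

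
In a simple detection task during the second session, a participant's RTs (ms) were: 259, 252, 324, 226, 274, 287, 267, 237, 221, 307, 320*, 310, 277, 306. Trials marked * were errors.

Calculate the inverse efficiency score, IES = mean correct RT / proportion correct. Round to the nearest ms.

294 ms

Correct trials (n=13): 259, 252, 324, 226, 274, 287, 267, 237, 221, 307, 310, 277, 306
Mean correct RT = 3547/13 = 272.8462 ms
Proportion correct = 13/14
IES = 272.8462 / (13/14) = 293.834 ms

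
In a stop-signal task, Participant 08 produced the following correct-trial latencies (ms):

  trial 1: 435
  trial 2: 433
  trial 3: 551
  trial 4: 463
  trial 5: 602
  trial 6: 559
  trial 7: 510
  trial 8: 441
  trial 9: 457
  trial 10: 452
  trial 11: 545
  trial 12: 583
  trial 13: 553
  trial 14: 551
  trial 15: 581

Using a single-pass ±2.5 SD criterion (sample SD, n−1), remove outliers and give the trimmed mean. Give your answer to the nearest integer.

n = 15, ΣRT = 7716, M = 514.400
Σ(x−M)² = 52077.60; s = √(52077.60/14) = 60.990
Cutoffs: 514.400 ± 2.5·60.990 → [361.9, 666.9]
No RTs fall outside the cutoffs; all 15 retained. Mean = 7716/15 = 514.400

514 ms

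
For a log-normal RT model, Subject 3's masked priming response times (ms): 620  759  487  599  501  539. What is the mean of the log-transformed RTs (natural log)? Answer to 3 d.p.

ln(RT): 6.4297, 6.6320, 6.1883, 6.3953, 6.2166, 6.2897
Σ ln(RT) = 38.1516
Mean = 38.1516/6 = 6.35859

6.359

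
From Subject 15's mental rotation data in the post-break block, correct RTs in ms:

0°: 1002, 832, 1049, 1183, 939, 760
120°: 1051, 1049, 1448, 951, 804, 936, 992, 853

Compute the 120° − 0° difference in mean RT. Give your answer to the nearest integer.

M(0°) = 5765/6 = 960.833
M(120°) = 8084/8 = 1010.500
Difference = 1010.500 − 960.833 = 49.667 ms

50 ms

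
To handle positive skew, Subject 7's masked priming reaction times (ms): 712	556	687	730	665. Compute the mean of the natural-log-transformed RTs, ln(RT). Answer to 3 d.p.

6.503

ln(RT): 6.5681, 6.3208, 6.5323, 6.5930, 6.4998
Σ ln(RT) = 32.5140
Mean = 32.5140/5 = 6.50280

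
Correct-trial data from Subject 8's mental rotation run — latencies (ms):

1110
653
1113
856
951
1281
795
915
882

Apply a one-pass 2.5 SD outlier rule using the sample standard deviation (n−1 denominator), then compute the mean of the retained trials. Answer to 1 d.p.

950.7 ms

n = 9, ΣRT = 8556, M = 950.667
Σ(x−M)² = 288646.00; s = √(288646.00/8) = 189.949
Cutoffs: 950.667 ± 2.5·189.949 → [475.8, 1425.5]
No RTs fall outside the cutoffs; all 9 retained. Mean = 8556/9 = 950.667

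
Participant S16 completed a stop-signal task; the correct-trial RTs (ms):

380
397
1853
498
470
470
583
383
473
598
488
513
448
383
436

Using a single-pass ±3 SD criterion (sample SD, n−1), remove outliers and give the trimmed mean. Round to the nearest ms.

n = 15, ΣRT = 8373, M = 558.200
Σ(x−M)² = 1858326.40; s = √(1858326.40/14) = 364.332
Cutoffs: 558.200 ± 3·364.332 → [-534.8, 1651.2]
Outside: 1853 → excluded.
Retained (n=14): Σ = 6520, mean = 6520/14 = 465.714

466 ms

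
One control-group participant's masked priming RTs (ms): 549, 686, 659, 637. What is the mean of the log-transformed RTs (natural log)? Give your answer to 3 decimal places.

6.447

ln(RT): 6.3081, 6.5309, 6.4907, 6.4568
Σ ln(RT) = 25.7865
Mean = 25.7865/4 = 6.44662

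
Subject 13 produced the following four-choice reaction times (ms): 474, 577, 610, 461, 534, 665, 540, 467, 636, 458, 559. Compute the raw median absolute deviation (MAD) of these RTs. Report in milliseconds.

70 ms

Sorted: 458, 461, 467, 474, 534, 540, 559, 577, 610, 636, 665 → median = 540
|x − 540|: 66, 37, 70, 79, 6, 125, 0, 73, 96, 82, 19
Sorted deviations: 0, 6, 19, 37, 66, 70, 73, 79, 82, 96, 125 → MAD = 70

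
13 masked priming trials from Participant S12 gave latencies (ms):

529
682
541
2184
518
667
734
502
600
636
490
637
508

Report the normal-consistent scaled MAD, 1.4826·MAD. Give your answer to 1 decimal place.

Sorted: 490, 502, 508, 518, 529, 541, 600, 636, 637, 667, 682, 734, 2184 → median = 600
|x − 600| sorted: 0, 36, 37, 59, 67, 71, 82, 82, 92, 98, 110, 134, 1584 → MAD = 82
Robust SD ≈ 1.4826 × 82 = 121.573

121.6 ms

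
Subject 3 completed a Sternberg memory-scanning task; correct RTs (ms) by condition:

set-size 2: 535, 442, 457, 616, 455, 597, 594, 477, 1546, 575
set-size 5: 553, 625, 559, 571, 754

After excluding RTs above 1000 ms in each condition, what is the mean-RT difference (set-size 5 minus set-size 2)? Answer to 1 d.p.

84.8 ms

set-size 2: exclude 1546
M(set-size 2) = 4748/9 = 527.556
M(set-size 5) = 3062/5 = 612.400
Difference = 612.400 − 527.556 = 84.844 ms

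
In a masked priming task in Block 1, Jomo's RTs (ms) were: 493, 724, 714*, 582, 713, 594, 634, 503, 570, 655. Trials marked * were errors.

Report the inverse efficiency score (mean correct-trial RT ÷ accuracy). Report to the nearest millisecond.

675 ms

Correct trials (n=9): 493, 724, 582, 713, 594, 634, 503, 570, 655
Mean correct RT = 5468/9 = 607.5556 ms
Proportion correct = 9/10
IES = 607.5556 / (9/10) = 675.062 ms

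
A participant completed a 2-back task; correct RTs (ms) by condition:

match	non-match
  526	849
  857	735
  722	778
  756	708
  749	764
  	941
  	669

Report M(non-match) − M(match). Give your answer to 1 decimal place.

M(match) = 3610/5 = 722.000
M(non-match) = 5444/7 = 777.714
Difference = 777.714 − 722.000 = 55.714 ms

55.7 ms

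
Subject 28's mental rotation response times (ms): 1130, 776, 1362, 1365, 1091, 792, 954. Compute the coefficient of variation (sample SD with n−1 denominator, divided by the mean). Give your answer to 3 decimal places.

0.227

n = 7, Σ = 7470, M = 1067.1429
Σ(x−M)² = 353448.857; s = √(353448.857/6) = 242.7100
CV = 242.7100 / 1067.1429 = 0.22744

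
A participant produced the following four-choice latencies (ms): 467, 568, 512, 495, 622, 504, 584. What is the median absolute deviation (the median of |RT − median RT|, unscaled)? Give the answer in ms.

Sorted: 467, 495, 504, 512, 568, 584, 622 → median = 512
|x − 512|: 45, 56, 0, 17, 110, 8, 72
Sorted deviations: 0, 8, 17, 45, 56, 72, 110 → MAD = 45

45 ms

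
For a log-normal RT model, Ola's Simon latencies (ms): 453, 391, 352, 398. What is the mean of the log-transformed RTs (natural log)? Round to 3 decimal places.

ln(RT): 6.1159, 5.9687, 5.8636, 5.9865
Σ ln(RT) = 23.9347
Mean = 23.9347/4 = 5.98367

5.984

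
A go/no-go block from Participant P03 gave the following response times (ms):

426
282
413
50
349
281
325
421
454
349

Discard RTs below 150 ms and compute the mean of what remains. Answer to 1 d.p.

Excluded: 50
Retained (n=9): Σ = 3300
Mean = 3300/9 = 366.6667

366.7 ms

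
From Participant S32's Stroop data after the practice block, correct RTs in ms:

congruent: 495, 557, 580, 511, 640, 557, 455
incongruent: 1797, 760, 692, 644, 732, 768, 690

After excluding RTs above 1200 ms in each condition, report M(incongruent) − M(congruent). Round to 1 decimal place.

172.2 ms

incongruent: exclude 1797
M(congruent) = 3795/7 = 542.143
M(incongruent) = 4286/6 = 714.333
Difference = 714.333 − 542.143 = 172.190 ms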